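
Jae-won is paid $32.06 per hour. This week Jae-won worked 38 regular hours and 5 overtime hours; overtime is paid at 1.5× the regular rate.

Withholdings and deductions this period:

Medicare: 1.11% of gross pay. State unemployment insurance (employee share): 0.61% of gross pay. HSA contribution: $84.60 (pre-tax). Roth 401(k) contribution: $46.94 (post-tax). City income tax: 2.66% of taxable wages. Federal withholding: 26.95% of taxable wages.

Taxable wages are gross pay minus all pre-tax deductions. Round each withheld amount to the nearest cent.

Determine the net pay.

$895.22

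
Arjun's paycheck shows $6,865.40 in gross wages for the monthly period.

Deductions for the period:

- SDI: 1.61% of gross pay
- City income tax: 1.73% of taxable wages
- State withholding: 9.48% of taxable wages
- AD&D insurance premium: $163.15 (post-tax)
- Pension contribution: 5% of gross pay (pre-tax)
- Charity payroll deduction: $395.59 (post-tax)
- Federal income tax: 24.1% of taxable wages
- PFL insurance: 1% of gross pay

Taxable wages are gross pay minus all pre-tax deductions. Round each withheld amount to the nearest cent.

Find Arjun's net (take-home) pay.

$3,481.25

Pension contribution: $6,865.40 × 0.05 = $343.27
Taxable wages = $6,865.40 − $343.27 = $6,522.13
State withholding: $6,522.13 × 0.0948 = $618.30
City income tax: $6,522.13 × 0.0173 = $112.83
Federal income tax: $6,522.13 × 0.241 = $1,571.83
PFL insurance: $6,865.40 × 0.01 = $68.65
SDI: $6,865.40 × 0.0161 = $110.53
AD&D insurance premium: $163.15
Charity payroll deduction: $395.59
Total deductions = $343.27 + $618.30 + $112.83 + $1,571.83 + $68.65 + $110.53 + $163.15 + $395.59 = $3,384.15
Net pay = $6,865.40 − $3,384.15 = $3,481.25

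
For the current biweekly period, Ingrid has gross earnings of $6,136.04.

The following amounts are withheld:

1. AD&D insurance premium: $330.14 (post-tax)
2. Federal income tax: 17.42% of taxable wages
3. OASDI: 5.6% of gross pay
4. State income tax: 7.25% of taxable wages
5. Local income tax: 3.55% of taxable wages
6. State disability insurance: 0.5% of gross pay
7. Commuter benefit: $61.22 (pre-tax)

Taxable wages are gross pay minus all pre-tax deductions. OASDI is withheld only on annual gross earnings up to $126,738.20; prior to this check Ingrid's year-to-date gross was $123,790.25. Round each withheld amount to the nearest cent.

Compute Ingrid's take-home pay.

$3,834.60

Commuter benefit: $61.22
Taxable wages = $6,136.04 − $61.22 = $6,074.82
Federal income tax: $6,074.82 × 0.1742 = $1,058.23
Local income tax: $6,074.82 × 0.0355 = $215.66
State income tax: $6,074.82 × 0.0725 = $440.42
OASDI: only $126,738.20 − $123,790.25 = $2,947.95 of this check is subject → $2,947.95 × 0.056 = $165.09
State disability insurance: $6,136.04 × 0.005 = $30.68
AD&D insurance premium: $330.14
Total deductions = $61.22 + $1,058.23 + $215.66 + $440.42 + $165.09 + $30.68 + $330.14 = $2,301.44
Net pay = $6,136.04 − $2,301.44 = $3,834.60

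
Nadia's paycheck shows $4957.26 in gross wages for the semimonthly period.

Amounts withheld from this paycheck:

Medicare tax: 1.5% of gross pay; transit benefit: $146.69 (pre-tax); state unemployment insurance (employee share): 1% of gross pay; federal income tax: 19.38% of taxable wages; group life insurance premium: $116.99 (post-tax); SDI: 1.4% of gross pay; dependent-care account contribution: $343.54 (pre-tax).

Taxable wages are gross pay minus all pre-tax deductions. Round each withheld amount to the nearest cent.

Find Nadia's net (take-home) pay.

Dependent-care account contribution: $343.54
Transit benefit: $146.69
Pre-tax total = $343.54 + $146.69 = $490.23
Taxable wages = $4957.26 − $490.23 = $4467.03
Federal income tax: $4467.03 × 0.1938 = $865.71
SDI: $4957.26 × 0.014 = $69.40
Medicare tax: $4957.26 × 0.015 = $74.36
State unemployment insurance (employee share): $4957.26 × 0.01 = $49.57
Group life insurance premium: $116.99
Total deductions = $343.54 + $146.69 + $865.71 + $69.40 + $74.36 + $49.57 + $116.99 = $1666.26
Net pay = $4957.26 − $1666.26 = $3291.00

$3291.00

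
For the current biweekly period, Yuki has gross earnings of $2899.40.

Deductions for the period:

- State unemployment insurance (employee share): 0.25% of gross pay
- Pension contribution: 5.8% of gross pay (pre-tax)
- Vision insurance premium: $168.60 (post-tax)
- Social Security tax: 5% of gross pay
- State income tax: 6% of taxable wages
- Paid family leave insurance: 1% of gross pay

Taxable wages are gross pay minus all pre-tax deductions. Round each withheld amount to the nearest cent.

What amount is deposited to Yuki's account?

Pension contribution: $2899.40 × 0.058 = $168.17
Taxable wages = $2899.40 − $168.17 = $2731.23
State income tax: $2731.23 × 0.06 = $163.87
Paid family leave insurance: $2899.40 × 0.01 = $28.99
Social Security tax: $2899.40 × 0.05 = $144.97
State unemployment insurance (employee share): $2899.40 × 0.0025 = $7.25
Vision insurance premium: $168.60
Total deductions = $168.17 + $163.87 + $28.99 + $144.97 + $7.25 + $168.60 = $681.85
Net pay = $2899.40 − $681.85 = $2217.55

$2217.55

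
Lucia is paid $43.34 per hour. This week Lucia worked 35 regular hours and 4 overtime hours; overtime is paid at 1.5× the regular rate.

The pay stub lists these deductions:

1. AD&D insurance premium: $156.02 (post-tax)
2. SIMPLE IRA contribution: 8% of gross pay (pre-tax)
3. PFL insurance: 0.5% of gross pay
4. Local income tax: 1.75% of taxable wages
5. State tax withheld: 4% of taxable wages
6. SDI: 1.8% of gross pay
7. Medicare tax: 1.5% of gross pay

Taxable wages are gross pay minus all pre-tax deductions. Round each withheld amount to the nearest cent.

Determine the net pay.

$1,317.25

Regular pay: 35 × $43.34 = $1,516.90
Overtime pay: 4 × $43.34 × 1.5 = $260.04
Gross pay = $1,516.90 + $260.04 = $1,776.94
SIMPLE IRA contribution: $1,776.94 × 0.08 = $142.16
Taxable wages = $1,776.94 − $142.16 = $1,634.78
State tax withheld: $1,634.78 × 0.04 = $65.39
Local income tax: $1,634.78 × 0.0175 = $28.61
PFL insurance: $1,776.94 × 0.005 = $8.88
SDI: $1,776.94 × 0.018 = $31.98
Medicare tax: $1,776.94 × 0.015 = $26.65
AD&D insurance premium: $156.02
Total deductions = $142.16 + $65.39 + $28.61 + $8.88 + $31.98 + $26.65 + $156.02 = $459.69
Net pay = $1,776.94 − $459.69 = $1,317.25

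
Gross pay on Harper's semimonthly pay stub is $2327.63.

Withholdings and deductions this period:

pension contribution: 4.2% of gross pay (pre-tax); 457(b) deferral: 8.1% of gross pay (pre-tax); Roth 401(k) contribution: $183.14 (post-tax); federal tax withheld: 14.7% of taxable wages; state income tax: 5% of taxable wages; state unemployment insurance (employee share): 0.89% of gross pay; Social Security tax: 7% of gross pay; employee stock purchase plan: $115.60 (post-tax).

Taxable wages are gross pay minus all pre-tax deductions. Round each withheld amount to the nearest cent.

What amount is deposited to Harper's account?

Pension contribution: $2327.63 × 0.042 = $97.76
457(b) deferral: $2327.63 × 0.081 = $188.54
Pre-tax total = $97.76 + $188.54 = $286.30
Taxable wages = $2327.63 − $286.30 = $2041.33
Federal tax withheld: $2041.33 × 0.147 = $300.08
State income tax: $2041.33 × 0.05 = $102.07
State unemployment insurance (employee share): $2327.63 × 0.0089 = $20.72
Social Security tax: $2327.63 × 0.07 = $162.93
Employee stock purchase plan: $115.60
Roth 401(k) contribution: $183.14
Total deductions = $97.76 + $188.54 + $300.08 + $102.07 + $20.72 + $162.93 + $115.60 + $183.14 = $1170.84
Net pay = $2327.63 − $1170.84 = $1156.79

$1156.79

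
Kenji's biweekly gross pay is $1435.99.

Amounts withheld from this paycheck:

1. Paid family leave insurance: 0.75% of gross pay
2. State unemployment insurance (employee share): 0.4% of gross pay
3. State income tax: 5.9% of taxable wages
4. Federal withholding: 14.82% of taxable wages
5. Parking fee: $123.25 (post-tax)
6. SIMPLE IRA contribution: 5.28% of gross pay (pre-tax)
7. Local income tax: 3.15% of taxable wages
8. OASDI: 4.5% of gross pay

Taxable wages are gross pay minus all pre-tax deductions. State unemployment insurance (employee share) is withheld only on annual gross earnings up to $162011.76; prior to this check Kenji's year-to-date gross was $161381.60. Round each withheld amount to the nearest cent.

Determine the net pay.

$834.33

SIMPLE IRA contribution: $1435.99 × 0.0528 = $75.82
Taxable wages = $1435.99 − $75.82 = $1360.17
Federal withholding: $1360.17 × 0.1482 = $201.58
State income tax: $1360.17 × 0.059 = $80.25
Local income tax: $1360.17 × 0.0315 = $42.85
State unemployment insurance (employee share): only $162011.76 − $161381.60 = $630.16 of this check is subject → $630.16 × 0.004 = $2.52
OASDI: $1435.99 × 0.045 = $64.62
Paid family leave insurance: $1435.99 × 0.0075 = $10.77
Parking fee: $123.25
Total deductions = $75.82 + $201.58 + $80.25 + $42.85 + $2.52 + $64.62 + $10.77 + $123.25 = $601.66
Net pay = $1435.99 − $601.66 = $834.33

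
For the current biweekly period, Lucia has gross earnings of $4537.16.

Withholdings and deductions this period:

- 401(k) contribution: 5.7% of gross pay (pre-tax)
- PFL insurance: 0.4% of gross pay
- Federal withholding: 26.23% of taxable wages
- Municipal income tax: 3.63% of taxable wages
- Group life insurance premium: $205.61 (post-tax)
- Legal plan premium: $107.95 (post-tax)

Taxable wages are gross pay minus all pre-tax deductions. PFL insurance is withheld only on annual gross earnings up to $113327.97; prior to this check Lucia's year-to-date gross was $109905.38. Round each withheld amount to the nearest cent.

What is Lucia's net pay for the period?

$2673.72

401(k) contribution: $4537.16 × 0.057 = $258.62
Taxable wages = $4537.16 − $258.62 = $4278.54
Municipal income tax: $4278.54 × 0.0363 = $155.31
Federal withholding: $4278.54 × 0.2623 = $1122.26
PFL insurance: only $113327.97 − $109905.38 = $3422.59 of this check is subject → $3422.59 × 0.004 = $13.69
Group life insurance premium: $205.61
Legal plan premium: $107.95
Total deductions = $258.62 + $155.31 + $1122.26 + $13.69 + $205.61 + $107.95 = $1863.44
Net pay = $4537.16 − $1863.44 = $2673.72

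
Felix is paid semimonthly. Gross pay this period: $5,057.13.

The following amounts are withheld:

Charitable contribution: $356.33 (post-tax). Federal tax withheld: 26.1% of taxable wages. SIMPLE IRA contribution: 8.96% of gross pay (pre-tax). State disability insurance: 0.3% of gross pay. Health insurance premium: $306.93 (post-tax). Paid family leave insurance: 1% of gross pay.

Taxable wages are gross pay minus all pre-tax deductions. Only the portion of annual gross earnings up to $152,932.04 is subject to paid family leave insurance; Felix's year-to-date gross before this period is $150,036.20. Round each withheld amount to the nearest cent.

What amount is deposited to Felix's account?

SIMPLE IRA contribution: $5,057.13 × 0.0896 = $453.12
Taxable wages = $5,057.13 − $453.12 = $4,604.01
Federal tax withheld: $4,604.01 × 0.261 = $1,201.65
State disability insurance: $5,057.13 × 0.003 = $15.17
Paid family leave insurance: only $152,932.04 − $150,036.20 = $2,895.84 of this check is subject → $2,895.84 × 0.01 = $28.96
Charitable contribution: $356.33
Health insurance premium: $306.93
Total deductions = $453.12 + $1,201.65 + $15.17 + $28.96 + $356.33 + $306.93 = $2,362.16
Net pay = $5,057.13 − $2,362.16 = $2,694.97

$2,694.97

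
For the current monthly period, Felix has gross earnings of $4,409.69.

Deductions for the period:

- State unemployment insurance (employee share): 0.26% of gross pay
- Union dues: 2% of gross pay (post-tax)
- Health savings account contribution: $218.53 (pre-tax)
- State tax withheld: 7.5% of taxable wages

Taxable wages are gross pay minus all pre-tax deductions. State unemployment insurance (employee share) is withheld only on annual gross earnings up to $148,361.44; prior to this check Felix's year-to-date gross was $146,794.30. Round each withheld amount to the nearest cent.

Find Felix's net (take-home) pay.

$3,784.56

Health savings account contribution: $218.53
Taxable wages = $4,409.69 − $218.53 = $4,191.16
State tax withheld: $4,191.16 × 0.075 = $314.34
State unemployment insurance (employee share): only $148,361.44 − $146,794.30 = $1,567.14 of this check is subject → $1,567.14 × 0.0026 = $4.07
Union dues: $4,409.69 × 0.02 = $88.19
Total deductions = $218.53 + $314.34 + $4.07 + $88.19 = $625.13
Net pay = $4,409.69 − $625.13 = $3,784.56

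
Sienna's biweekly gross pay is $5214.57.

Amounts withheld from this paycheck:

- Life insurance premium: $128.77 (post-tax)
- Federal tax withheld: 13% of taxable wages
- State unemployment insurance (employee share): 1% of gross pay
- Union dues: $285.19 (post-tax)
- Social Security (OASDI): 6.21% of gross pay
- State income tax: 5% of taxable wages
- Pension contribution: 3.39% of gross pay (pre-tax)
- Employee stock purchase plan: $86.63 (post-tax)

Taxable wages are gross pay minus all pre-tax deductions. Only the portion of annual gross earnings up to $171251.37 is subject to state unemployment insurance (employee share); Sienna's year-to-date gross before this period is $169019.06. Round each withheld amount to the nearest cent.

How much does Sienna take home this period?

Pension contribution: $5214.57 × 0.0339 = $176.77
Taxable wages = $5214.57 − $176.77 = $5037.80
State income tax: $5037.80 × 0.05 = $251.89
Federal tax withheld: $5037.80 × 0.13 = $654.91
Social Security (OASDI): $5214.57 × 0.0621 = $323.82
State unemployment insurance (employee share): only $171251.37 − $169019.06 = $2232.31 of this check is subject → $2232.31 × 0.01 = $22.32
Union dues: $285.19
Life insurance premium: $128.77
Employee stock purchase plan: $86.63
Total deductions = $176.77 + $251.89 + $654.91 + $323.82 + $22.32 + $285.19 + $128.77 + $86.63 = $1930.30
Net pay = $5214.57 − $1930.30 = $3284.27

$3284.27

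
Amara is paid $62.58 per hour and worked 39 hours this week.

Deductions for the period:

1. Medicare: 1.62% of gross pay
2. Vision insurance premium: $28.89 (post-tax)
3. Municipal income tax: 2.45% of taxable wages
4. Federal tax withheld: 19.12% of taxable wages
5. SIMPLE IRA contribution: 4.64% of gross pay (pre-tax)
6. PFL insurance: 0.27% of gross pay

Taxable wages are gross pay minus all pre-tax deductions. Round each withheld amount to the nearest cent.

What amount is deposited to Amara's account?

$1,750.34

Gross pay: 39 × $62.58 = $2,440.62
SIMPLE IRA contribution: $2,440.62 × 0.0464 = $113.24
Taxable wages = $2,440.62 − $113.24 = $2,327.38
Federal tax withheld: $2,327.38 × 0.1912 = $445.00
Municipal income tax: $2,327.38 × 0.0245 = $57.02
Medicare: $2,440.62 × 0.0162 = $39.54
PFL insurance: $2,440.62 × 0.0027 = $6.59
Vision insurance premium: $28.89
Total deductions = $113.24 + $445.00 + $57.02 + $39.54 + $6.59 + $28.89 = $690.28
Net pay = $2,440.62 − $690.28 = $1,750.34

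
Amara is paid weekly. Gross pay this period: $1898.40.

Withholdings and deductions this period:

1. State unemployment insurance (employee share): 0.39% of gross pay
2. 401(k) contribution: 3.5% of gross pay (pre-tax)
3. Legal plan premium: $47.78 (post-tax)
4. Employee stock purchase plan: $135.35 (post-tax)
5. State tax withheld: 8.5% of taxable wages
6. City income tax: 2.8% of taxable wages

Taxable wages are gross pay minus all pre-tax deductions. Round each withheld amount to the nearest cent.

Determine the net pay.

$1434.42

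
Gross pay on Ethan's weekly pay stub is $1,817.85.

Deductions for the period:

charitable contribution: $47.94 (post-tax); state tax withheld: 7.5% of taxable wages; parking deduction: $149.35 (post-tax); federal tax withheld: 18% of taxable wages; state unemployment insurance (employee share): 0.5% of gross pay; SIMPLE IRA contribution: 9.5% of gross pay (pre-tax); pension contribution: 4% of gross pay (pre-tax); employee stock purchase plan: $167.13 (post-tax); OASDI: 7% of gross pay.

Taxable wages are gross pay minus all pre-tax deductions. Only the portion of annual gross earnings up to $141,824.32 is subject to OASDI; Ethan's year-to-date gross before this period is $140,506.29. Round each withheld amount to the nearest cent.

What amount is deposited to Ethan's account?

SIMPLE IRA contribution: $1,817.85 × 0.095 = $172.70
Pension contribution: $1,817.85 × 0.04 = $72.71
Pre-tax total = $172.70 + $72.71 = $245.41
Taxable wages = $1,817.85 − $245.41 = $1,572.44
State tax withheld: $1,572.44 × 0.075 = $117.93
Federal tax withheld: $1,572.44 × 0.18 = $283.04
OASDI: only $141,824.32 − $140,506.29 = $1,318.03 of this check is subject → $1,318.03 × 0.07 = $92.26
State unemployment insurance (employee share): $1,817.85 × 0.005 = $9.09
Charitable contribution: $47.94
Parking deduction: $149.35
Employee stock purchase plan: $167.13
Total deductions = $172.70 + $72.71 + $117.93 + $283.04 + $92.26 + $9.09 + $47.94 + $149.35 + $167.13 = $1,112.15
Net pay = $1,817.85 − $1,112.15 = $705.70

$705.70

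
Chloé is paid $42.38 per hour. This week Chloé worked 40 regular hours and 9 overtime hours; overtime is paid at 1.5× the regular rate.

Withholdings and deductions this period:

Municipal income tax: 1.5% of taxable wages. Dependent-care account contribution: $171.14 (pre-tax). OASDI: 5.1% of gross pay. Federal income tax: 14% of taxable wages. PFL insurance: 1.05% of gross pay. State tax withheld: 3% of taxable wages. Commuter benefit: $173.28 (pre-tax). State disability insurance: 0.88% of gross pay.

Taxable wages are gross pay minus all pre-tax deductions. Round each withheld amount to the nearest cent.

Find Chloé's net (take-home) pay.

Regular pay: 40 × $42.38 = $1,695.20
Overtime pay: 9 × $42.38 × 1.5 = $572.13
Gross pay = $1,695.20 + $572.13 = $2,267.33
Dependent-care account contribution: $171.14
Commuter benefit: $173.28
Pre-tax total = $171.14 + $173.28 = $344.42
Taxable wages = $2,267.33 − $344.42 = $1,922.91
State tax withheld: $1,922.91 × 0.03 = $57.69
Federal income tax: $1,922.91 × 0.14 = $269.21
Municipal income tax: $1,922.91 × 0.015 = $28.84
OASDI: $2,267.33 × 0.051 = $115.63
PFL insurance: $2,267.33 × 0.0105 = $23.81
State disability insurance: $2,267.33 × 0.0088 = $19.95
Total deductions = $171.14 + $173.28 + $57.69 + $269.21 + $28.84 + $115.63 + $23.81 + $19.95 = $859.55
Net pay = $2,267.33 − $859.55 = $1,407.78

$1,407.78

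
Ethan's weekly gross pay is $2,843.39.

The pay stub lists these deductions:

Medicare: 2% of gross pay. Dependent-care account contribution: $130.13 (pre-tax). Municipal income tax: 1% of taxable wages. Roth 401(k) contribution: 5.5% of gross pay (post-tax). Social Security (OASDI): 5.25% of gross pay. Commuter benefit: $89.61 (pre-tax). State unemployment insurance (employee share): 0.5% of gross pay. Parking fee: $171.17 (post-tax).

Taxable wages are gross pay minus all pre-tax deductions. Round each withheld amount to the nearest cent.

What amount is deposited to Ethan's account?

Dependent-care account contribution: $130.13
Commuter benefit: $89.61
Pre-tax total = $130.13 + $89.61 = $219.74
Taxable wages = $2,843.39 − $219.74 = $2,623.65
Municipal income tax: $2,623.65 × 0.01 = $26.24
Medicare: $2,843.39 × 0.02 = $56.87
State unemployment insurance (employee share): $2,843.39 × 0.005 = $14.22
Social Security (OASDI): $2,843.39 × 0.0525 = $149.28
Parking fee: $171.17
Roth 401(k) contribution: $2,843.39 × 0.055 = $156.39
Total deductions = $130.13 + $89.61 + $26.24 + $56.87 + $14.22 + $149.28 + $171.17 + $156.39 = $793.91
Net pay = $2,843.39 − $793.91 = $2,049.48

$2,049.48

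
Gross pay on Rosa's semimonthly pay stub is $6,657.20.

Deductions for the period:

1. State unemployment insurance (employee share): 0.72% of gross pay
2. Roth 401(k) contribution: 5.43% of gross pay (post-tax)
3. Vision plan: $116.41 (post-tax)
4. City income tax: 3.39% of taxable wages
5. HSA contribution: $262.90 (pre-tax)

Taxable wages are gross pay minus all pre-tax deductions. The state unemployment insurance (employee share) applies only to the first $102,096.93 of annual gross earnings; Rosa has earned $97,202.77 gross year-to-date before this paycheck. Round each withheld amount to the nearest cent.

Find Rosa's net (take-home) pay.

$5,664.39

HSA contribution: $262.90
Taxable wages = $6,657.20 − $262.90 = $6,394.30
City income tax: $6,394.30 × 0.0339 = $216.77
State unemployment insurance (employee share): only $102,096.93 − $97,202.77 = $4,894.16 of this check is subject → $4,894.16 × 0.0072 = $35.24
Roth 401(k) contribution: $6,657.20 × 0.0543 = $361.49
Vision plan: $116.41
Total deductions = $262.90 + $216.77 + $35.24 + $361.49 + $116.41 = $992.81
Net pay = $6,657.20 − $992.81 = $5,664.39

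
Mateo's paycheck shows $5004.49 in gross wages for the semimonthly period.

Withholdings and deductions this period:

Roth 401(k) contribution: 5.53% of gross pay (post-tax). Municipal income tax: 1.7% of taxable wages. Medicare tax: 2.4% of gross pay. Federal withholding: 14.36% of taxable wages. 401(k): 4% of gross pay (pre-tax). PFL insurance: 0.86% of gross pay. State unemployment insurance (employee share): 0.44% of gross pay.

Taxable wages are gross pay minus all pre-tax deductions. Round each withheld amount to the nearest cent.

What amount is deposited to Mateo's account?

401(k): $5004.49 × 0.04 = $200.18
Taxable wages = $5004.49 − $200.18 = $4804.31
Municipal income tax: $4804.31 × 0.017 = $81.67
Federal withholding: $4804.31 × 0.1436 = $689.90
PFL insurance: $5004.49 × 0.0086 = $43.04
State unemployment insurance (employee share): $5004.49 × 0.0044 = $22.02
Medicare tax: $5004.49 × 0.024 = $120.11
Roth 401(k) contribution: $5004.49 × 0.0553 = $276.75
Total deductions = $200.18 + $81.67 + $689.90 + $43.04 + $22.02 + $120.11 + $276.75 = $1433.67
Net pay = $5004.49 − $1433.67 = $3570.82

$3570.82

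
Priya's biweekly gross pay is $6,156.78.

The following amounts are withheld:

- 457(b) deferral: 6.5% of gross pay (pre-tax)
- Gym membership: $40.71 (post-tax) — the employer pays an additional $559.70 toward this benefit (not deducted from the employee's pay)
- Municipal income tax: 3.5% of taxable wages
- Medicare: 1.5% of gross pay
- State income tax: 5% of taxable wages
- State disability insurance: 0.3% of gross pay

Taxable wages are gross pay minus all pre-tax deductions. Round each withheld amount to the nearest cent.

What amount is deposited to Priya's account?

457(b) deferral: $6,156.78 × 0.065 = $400.19
Taxable wages = $6,156.78 − $400.19 = $5,756.59
Municipal income tax: $5,756.59 × 0.035 = $201.48
State income tax: $5,756.59 × 0.05 = $287.83
Medicare: $6,156.78 × 0.015 = $92.35
State disability insurance: $6,156.78 × 0.003 = $18.47
Gym membership: $40.71
(Employer's $559.70 toward gym membership is not withheld from the employee.)
Total deductions = $400.19 + $201.48 + $287.83 + $92.35 + $18.47 + $40.71 = $1,041.03
Net pay = $6,156.78 − $1,041.03 = $5,115.75

$5,115.75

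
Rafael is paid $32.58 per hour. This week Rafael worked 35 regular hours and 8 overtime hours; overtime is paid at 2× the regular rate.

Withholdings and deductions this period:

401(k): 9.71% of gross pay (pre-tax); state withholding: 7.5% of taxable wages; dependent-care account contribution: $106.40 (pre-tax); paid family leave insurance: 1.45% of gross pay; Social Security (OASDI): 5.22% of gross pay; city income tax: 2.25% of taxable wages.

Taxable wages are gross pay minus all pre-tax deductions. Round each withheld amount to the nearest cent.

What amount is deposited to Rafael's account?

Regular pay: 35 × $32.58 = $1,140.30
Overtime pay: 8 × $32.58 × 2 = $521.28
Gross pay = $1,140.30 + $521.28 = $1,661.58
Dependent-care account contribution: $106.40
401(k): $1,661.58 × 0.0971 = $161.34
Pre-tax total = $106.40 + $161.34 = $267.74
Taxable wages = $1,661.58 − $267.74 = $1,393.84
State withholding: $1,393.84 × 0.075 = $104.54
City income tax: $1,393.84 × 0.0225 = $31.36
Paid family leave insurance: $1,661.58 × 0.0145 = $24.09
Social Security (OASDI): $1,661.58 × 0.0522 = $86.73
Total deductions = $106.40 + $161.34 + $104.54 + $31.36 + $24.09 + $86.73 = $514.46
Net pay = $1,661.58 − $514.46 = $1,147.12

$1,147.12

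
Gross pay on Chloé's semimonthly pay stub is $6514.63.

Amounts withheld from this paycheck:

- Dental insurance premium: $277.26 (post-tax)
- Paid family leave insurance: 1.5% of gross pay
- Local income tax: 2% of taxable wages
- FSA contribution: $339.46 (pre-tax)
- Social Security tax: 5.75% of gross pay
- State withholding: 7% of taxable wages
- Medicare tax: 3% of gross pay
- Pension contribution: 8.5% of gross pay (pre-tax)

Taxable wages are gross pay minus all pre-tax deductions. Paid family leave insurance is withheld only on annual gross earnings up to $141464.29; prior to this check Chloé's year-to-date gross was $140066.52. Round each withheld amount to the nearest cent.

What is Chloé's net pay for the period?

$4247.24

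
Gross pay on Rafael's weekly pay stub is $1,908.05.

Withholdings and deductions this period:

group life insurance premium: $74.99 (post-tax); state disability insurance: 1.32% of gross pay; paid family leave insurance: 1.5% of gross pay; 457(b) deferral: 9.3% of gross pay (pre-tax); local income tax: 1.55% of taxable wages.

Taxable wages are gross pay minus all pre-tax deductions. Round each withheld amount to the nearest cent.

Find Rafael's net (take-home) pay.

$1,574.98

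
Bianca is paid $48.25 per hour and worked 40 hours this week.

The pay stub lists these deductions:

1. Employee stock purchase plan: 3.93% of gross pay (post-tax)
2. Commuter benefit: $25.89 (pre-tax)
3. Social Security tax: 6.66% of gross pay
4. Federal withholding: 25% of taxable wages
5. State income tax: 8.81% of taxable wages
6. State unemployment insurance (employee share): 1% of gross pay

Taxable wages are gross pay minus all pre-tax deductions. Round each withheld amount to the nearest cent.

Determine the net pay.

Gross pay: 40 × $48.25 = $1,930.00
Commuter benefit: $25.89
Taxable wages = $1,930.00 − $25.89 = $1,904.11
Federal withholding: $1,904.11 × 0.25 = $476.03
State income tax: $1,904.11 × 0.0881 = $167.75
State unemployment insurance (employee share): $1,930.00 × 0.01 = $19.30
Social Security tax: $1,930.00 × 0.0666 = $128.54
Employee stock purchase plan: $1,930.00 × 0.0393 = $75.85
Total deductions = $25.89 + $476.03 + $167.75 + $19.30 + $128.54 + $75.85 = $893.36
Net pay = $1,930.00 − $893.36 = $1,036.64

$1,036.64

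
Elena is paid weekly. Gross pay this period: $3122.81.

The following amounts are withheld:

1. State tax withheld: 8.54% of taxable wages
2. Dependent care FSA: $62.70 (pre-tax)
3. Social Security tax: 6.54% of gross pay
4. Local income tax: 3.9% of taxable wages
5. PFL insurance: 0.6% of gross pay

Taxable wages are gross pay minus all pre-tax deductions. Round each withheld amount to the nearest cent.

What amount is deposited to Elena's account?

$2456.47

Dependent care FSA: $62.70
Taxable wages = $3122.81 − $62.70 = $3060.11
Local income tax: $3060.11 × 0.039 = $119.34
State tax withheld: $3060.11 × 0.0854 = $261.33
PFL insurance: $3122.81 × 0.006 = $18.74
Social Security tax: $3122.81 × 0.0654 = $204.23
Total deductions = $62.70 + $119.34 + $261.33 + $18.74 + $204.23 = $666.34
Net pay = $3122.81 − $666.34 = $2456.47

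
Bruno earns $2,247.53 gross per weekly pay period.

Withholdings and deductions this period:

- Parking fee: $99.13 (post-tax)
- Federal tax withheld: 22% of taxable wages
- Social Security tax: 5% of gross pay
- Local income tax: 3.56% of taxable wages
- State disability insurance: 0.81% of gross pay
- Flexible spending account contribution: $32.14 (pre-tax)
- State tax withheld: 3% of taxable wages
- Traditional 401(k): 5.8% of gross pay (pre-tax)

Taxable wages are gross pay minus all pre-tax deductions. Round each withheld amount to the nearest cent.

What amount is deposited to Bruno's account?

$1,259.83

Flexible spending account contribution: $32.14
Traditional 401(k): $2,247.53 × 0.058 = $130.36
Pre-tax total = $32.14 + $130.36 = $162.50
Taxable wages = $2,247.53 − $162.50 = $2,085.03
State tax withheld: $2,085.03 × 0.03 = $62.55
Federal tax withheld: $2,085.03 × 0.22 = $458.71
Local income tax: $2,085.03 × 0.0356 = $74.23
Social Security tax: $2,247.53 × 0.05 = $112.38
State disability insurance: $2,247.53 × 0.0081 = $18.20
Parking fee: $99.13
Total deductions = $32.14 + $130.36 + $62.55 + $458.71 + $74.23 + $112.38 + $18.20 + $99.13 = $987.70
Net pay = $2,247.53 − $987.70 = $1,259.83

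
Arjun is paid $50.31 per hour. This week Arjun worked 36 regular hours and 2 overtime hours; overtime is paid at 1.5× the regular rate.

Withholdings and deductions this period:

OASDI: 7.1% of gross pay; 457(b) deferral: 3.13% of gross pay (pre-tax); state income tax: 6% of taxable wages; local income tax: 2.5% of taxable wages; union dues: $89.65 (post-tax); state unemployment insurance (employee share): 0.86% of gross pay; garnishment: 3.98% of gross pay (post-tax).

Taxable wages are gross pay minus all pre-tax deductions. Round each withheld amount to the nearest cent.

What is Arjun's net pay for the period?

$1,415.20

Regular pay: 36 × $50.31 = $1,811.16
Overtime pay: 2 × $50.31 × 1.5 = $150.93
Gross pay = $1,811.16 + $150.93 = $1,962.09
457(b) deferral: $1,962.09 × 0.0313 = $61.41
Taxable wages = $1,962.09 − $61.41 = $1,900.68
State income tax: $1,900.68 × 0.06 = $114.04
Local income tax: $1,900.68 × 0.025 = $47.52
State unemployment insurance (employee share): $1,962.09 × 0.0086 = $16.87
OASDI: $1,962.09 × 0.071 = $139.31
Garnishment: $1,962.09 × 0.0398 = $78.09
Union dues: $89.65
Total deductions = $61.41 + $114.04 + $47.52 + $16.87 + $139.31 + $78.09 + $89.65 = $546.89
Net pay = $1,962.09 − $546.89 = $1,415.20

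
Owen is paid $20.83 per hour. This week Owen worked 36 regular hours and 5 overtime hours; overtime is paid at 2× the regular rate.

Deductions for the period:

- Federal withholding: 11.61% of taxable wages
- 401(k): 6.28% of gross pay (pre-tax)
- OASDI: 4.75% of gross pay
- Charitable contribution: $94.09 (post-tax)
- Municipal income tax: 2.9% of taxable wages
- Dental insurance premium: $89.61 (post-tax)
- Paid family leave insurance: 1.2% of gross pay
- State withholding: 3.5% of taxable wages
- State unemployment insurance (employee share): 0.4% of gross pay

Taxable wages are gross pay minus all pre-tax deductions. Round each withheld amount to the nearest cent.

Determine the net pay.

$491.74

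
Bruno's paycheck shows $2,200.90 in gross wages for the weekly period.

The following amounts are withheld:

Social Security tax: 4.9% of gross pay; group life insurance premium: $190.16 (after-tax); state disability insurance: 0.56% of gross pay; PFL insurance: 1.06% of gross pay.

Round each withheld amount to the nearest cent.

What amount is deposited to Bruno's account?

$1,867.24

State disability insurance: $2,200.90 × 0.0056 = $12.33
Social Security tax: $2,200.90 × 0.049 = $107.84
PFL insurance: $2,200.90 × 0.0106 = $23.33
Group life insurance premium: $190.16
Total deductions = $12.33 + $107.84 + $23.33 + $190.16 = $333.66
Net pay = $2,200.90 − $333.66 = $1,867.24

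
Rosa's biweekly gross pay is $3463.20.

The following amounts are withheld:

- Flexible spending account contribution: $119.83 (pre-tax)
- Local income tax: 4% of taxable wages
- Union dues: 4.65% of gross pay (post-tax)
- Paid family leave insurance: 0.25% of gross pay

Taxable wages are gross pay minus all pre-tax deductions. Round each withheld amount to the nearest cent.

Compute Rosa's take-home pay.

Flexible spending account contribution: $119.83
Taxable wages = $3463.20 − $119.83 = $3343.37
Local income tax: $3343.37 × 0.04 = $133.73
Paid family leave insurance: $3463.20 × 0.0025 = $8.66
Union dues: $3463.20 × 0.0465 = $161.04
Total deductions = $119.83 + $133.73 + $8.66 + $161.04 = $423.26
Net pay = $3463.20 − $423.26 = $3039.94

$3039.94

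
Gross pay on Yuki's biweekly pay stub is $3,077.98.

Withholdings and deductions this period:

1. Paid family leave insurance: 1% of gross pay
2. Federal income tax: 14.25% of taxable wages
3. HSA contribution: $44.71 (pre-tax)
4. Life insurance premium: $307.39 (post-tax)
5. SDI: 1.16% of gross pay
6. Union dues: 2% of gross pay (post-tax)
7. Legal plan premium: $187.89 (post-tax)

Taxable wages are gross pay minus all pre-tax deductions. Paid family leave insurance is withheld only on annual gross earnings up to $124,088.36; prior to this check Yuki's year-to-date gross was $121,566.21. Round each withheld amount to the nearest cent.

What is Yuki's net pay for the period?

HSA contribution: $44.71
Taxable wages = $3,077.98 − $44.71 = $3,033.27
Federal income tax: $3,033.27 × 0.1425 = $432.24
SDI: $3,077.98 × 0.0116 = $35.70
Paid family leave insurance: only $124,088.36 − $121,566.21 = $2,522.15 of this check is subject → $2,522.15 × 0.01 = $25.22
Life insurance premium: $307.39
Legal plan premium: $187.89
Union dues: $3,077.98 × 0.02 = $61.56
Total deductions = $44.71 + $432.24 + $35.70 + $25.22 + $307.39 + $187.89 + $61.56 = $1,094.71
Net pay = $3,077.98 − $1,094.71 = $1,983.27

$1,983.27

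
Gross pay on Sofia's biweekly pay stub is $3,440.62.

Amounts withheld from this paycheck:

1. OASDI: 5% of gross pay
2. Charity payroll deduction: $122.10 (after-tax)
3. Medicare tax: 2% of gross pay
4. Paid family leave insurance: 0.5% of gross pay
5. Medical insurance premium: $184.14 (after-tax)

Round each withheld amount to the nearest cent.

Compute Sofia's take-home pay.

Paid family leave insurance: $3,440.62 × 0.005 = $17.20
OASDI: $3,440.62 × 0.05 = $172.03
Medicare tax: $3,440.62 × 0.02 = $68.81
Charity payroll deduction: $122.10
Medical insurance premium: $184.14
Total deductions = $17.20 + $172.03 + $68.81 + $122.10 + $184.14 = $564.28
Net pay = $3,440.62 − $564.28 = $2,876.34

$2,876.34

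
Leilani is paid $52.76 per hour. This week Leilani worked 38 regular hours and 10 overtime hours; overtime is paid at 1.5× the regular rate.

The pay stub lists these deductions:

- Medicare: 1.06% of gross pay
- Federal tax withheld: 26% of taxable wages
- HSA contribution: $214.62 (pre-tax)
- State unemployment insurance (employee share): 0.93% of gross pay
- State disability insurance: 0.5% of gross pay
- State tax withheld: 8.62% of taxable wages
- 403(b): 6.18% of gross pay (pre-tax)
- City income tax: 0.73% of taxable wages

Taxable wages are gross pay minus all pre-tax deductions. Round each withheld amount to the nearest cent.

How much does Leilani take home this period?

Regular pay: 38 × $52.76 = $2004.88
Overtime pay: 10 × $52.76 × 1.5 = $791.40
Gross pay = $2004.88 + $791.40 = $2796.28
403(b): $2796.28 × 0.0618 = $172.81
HSA contribution: $214.62
Pre-tax total = $172.81 + $214.62 = $387.43
Taxable wages = $2796.28 − $387.43 = $2408.85
State tax withheld: $2408.85 × 0.0862 = $207.64
Federal tax withheld: $2408.85 × 0.26 = $626.30
City income tax: $2408.85 × 0.0073 = $17.58
State unemployment insurance (employee share): $2796.28 × 0.0093 = $26.01
Medicare: $2796.28 × 0.0106 = $29.64
State disability insurance: $2796.28 × 0.005 = $13.98
Total deductions = $172.81 + $214.62 + $207.64 + $626.30 + $17.58 + $26.01 + $29.64 + $13.98 = $1308.58
Net pay = $2796.28 − $1308.58 = $1487.70

$1487.70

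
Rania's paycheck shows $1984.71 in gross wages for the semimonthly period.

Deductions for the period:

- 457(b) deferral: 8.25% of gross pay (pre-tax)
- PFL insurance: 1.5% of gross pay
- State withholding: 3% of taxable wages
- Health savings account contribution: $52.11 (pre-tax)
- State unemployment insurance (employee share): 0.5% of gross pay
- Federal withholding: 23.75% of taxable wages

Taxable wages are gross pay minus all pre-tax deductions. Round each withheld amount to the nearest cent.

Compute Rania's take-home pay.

Health savings account contribution: $52.11
457(b) deferral: $1984.71 × 0.0825 = $163.74
Pre-tax total = $52.11 + $163.74 = $215.85
Taxable wages = $1984.71 − $215.85 = $1768.86
State withholding: $1768.86 × 0.03 = $53.07
Federal withholding: $1768.86 × 0.2375 = $420.10
State unemployment insurance (employee share): $1984.71 × 0.005 = $9.92
PFL insurance: $1984.71 × 0.015 = $29.77
Total deductions = $52.11 + $163.74 + $53.07 + $420.10 + $9.92 + $29.77 = $728.71
Net pay = $1984.71 − $728.71 = $1256.00

$1256.00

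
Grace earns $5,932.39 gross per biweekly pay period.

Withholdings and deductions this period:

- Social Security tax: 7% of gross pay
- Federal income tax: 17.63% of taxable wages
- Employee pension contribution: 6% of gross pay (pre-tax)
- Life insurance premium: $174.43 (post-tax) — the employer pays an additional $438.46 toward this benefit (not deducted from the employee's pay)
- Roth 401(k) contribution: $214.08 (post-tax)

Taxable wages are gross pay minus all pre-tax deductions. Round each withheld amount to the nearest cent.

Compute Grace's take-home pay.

Employee pension contribution: $5,932.39 × 0.06 = $355.94
Taxable wages = $5,932.39 − $355.94 = $5,576.45
Federal income tax: $5,576.45 × 0.1763 = $983.13
Social Security tax: $5,932.39 × 0.07 = $415.27
Roth 401(k) contribution: $214.08
Life insurance premium: $174.43
(Employer's $438.46 toward life insurance premium is not withheld from the employee.)
Total deductions = $355.94 + $983.13 + $415.27 + $214.08 + $174.43 = $2,142.85
Net pay = $5,932.39 − $2,142.85 = $3,789.54

$3,789.54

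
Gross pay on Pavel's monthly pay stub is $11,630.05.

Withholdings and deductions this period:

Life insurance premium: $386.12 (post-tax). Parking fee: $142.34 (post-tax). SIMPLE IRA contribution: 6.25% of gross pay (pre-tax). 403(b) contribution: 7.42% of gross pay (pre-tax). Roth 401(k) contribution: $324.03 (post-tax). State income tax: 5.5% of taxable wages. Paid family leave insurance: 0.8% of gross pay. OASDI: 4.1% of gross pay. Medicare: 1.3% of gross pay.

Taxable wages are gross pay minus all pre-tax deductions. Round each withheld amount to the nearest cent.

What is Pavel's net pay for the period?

$7,914.46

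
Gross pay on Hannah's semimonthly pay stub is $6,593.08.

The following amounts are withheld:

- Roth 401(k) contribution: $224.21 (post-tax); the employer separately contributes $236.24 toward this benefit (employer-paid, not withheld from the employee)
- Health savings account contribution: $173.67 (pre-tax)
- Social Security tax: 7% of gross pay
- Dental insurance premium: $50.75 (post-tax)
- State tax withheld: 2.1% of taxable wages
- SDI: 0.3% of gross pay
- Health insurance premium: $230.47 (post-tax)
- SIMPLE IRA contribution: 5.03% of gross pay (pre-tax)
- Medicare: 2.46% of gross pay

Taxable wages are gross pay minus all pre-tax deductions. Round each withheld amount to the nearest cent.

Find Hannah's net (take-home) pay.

$4,811.02

Health savings account contribution: $173.67
SIMPLE IRA contribution: $6,593.08 × 0.0503 = $331.63
Pre-tax total = $173.67 + $331.63 = $505.30
Taxable wages = $6,593.08 − $505.30 = $6,087.78
State tax withheld: $6,087.78 × 0.021 = $127.84
Social Security tax: $6,593.08 × 0.07 = $461.52
SDI: $6,593.08 × 0.003 = $19.78
Medicare: $6,593.08 × 0.0246 = $162.19
Dental insurance premium: $50.75
Health insurance premium: $230.47
Roth 401(k) contribution: $224.21
(Employer's $236.24 toward Roth 401(k) contribution is not withheld from the employee.)
Total deductions = $173.67 + $331.63 + $127.84 + $461.52 + $19.78 + $162.19 + $50.75 + $230.47 + $224.21 = $1,782.06
Net pay = $6,593.08 − $1,782.06 = $4,811.02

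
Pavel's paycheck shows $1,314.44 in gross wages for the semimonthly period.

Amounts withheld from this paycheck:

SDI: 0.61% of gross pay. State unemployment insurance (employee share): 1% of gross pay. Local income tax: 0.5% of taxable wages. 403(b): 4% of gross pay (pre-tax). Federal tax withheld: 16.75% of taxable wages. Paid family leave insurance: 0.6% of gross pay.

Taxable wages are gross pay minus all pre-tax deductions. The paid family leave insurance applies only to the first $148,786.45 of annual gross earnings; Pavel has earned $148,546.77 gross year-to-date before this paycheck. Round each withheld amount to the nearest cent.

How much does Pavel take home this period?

$1,021.59

403(b): $1,314.44 × 0.04 = $52.58
Taxable wages = $1,314.44 − $52.58 = $1,261.86
Local income tax: $1,261.86 × 0.005 = $6.31
Federal tax withheld: $1,261.86 × 0.1675 = $211.36
SDI: $1,314.44 × 0.0061 = $8.02
Paid family leave insurance: only $148,786.45 − $148,546.77 = $239.68 of this check is subject → $239.68 × 0.006 = $1.44
State unemployment insurance (employee share): $1,314.44 × 0.01 = $13.14
Total deductions = $52.58 + $6.31 + $211.36 + $8.02 + $1.44 + $13.14 = $292.85
Net pay = $1,314.44 − $292.85 = $1,021.59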